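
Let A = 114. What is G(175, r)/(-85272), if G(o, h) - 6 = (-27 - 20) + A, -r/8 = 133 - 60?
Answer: -73/85272 ≈ -0.00085608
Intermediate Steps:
r = -584 (r = -8*(133 - 60) = -8*73 = -584)
G(o, h) = 73 (G(o, h) = 6 + ((-27 - 20) + 114) = 6 + (-47 + 114) = 6 + 67 = 73)
G(175, r)/(-85272) = 73/(-85272) = 73*(-1/85272) = -73/85272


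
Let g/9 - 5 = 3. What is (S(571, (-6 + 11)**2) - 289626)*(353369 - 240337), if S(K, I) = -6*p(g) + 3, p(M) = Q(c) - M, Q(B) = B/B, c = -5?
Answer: -32688515304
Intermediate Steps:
Q(B) = 1
g = 72 (g = 45 + 9*3 = 45 + 27 = 72)
p(M) = 1 - M
S(K, I) = 429 (S(K, I) = -6*(1 - 1*72) + 3 = -6*(1 - 72) + 3 = -6*(-71) + 3 = 426 + 3 = 429)
(S(571, (-6 + 11)**2) - 289626)*(353369 - 240337) = (429 - 289626)*(353369 - 240337) = -289197*113032 = -32688515304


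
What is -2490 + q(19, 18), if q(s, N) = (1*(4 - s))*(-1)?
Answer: -2475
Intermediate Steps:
q(s, N) = -4 + s (q(s, N) = (4 - s)*(-1) = -4 + s)
-2490 + q(19, 18) = -2490 + (-4 + 19) = -2490 + 15 = -2475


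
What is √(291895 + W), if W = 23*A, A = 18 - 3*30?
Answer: √290239 ≈ 538.74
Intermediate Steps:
A = -72 (A = 18 - 90 = -72)
W = -1656 (W = 23*(-72) = -1656)
√(291895 + W) = √(291895 - 1656) = √290239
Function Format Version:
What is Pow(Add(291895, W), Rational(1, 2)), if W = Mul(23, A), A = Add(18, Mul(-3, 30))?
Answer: Pow(290239, Rational(1, 2)) ≈ 538.74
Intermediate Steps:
A = -72 (A = Add(18, -90) = -72)
W = -1656 (W = Mul(23, -72) = -1656)
Pow(Add(291895, W), Rational(1, 2)) = Pow(Add(291895, -1656), Rational(1, 2)) = Pow(290239, Rational(1, 2))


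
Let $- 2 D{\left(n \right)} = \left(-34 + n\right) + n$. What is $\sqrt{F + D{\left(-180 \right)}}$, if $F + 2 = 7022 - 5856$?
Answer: $\sqrt{1361} \approx 36.892$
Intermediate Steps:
$D{\left(n \right)} = 17 - n$ ($D{\left(n \right)} = - \frac{\left(-34 + n\right) + n}{2} = - \frac{-34 + 2 n}{2} = 17 - n$)
$F = 1164$ ($F = -2 + \left(7022 - 5856\right) = -2 + 1166 = 1164$)
$\sqrt{F + D{\left(-180 \right)}} = \sqrt{1164 + \left(17 - -180\right)} = \sqrt{1164 + \left(17 + 180\right)} = \sqrt{1164 + 197} = \sqrt{1361}$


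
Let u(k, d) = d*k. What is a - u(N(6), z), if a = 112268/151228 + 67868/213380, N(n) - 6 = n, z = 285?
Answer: -146709927528/42910945 ≈ -3418.9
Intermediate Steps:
N(n) = 6 + n
a = 45504372/42910945 (a = 112268*(1/151228) + 67868*(1/213380) = 28067/37807 + 361/1135 = 45504372/42910945 ≈ 1.0604)
a - u(N(6), z) = 45504372/42910945 - 285*(6 + 6) = 45504372/42910945 - 285*12 = 45504372/42910945 - 1*3420 = 45504372/42910945 - 3420 = -146709927528/42910945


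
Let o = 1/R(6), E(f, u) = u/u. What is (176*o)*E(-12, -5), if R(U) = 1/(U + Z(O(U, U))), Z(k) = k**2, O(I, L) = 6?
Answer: 7392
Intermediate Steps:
R(U) = 1/(36 + U) (R(U) = 1/(U + 6**2) = 1/(U + 36) = 1/(36 + U))
E(f, u) = 1
o = 42 (o = 1/(1/(36 + 6)) = 1/(1/42) = 42)
(176*o)*E(-12, -5) = (176*42)*1 = 7392*1 = 7392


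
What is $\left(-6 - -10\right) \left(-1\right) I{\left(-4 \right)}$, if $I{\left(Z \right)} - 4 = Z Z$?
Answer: $-80$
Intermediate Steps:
$I{\left(Z \right)} = 4 + Z^{2}$ ($I{\left(Z \right)} = 4 + Z Z = 4 + Z^{2}$)
$\left(-6 - -10\right) \left(-1\right) I{\left(-4 \right)} = \left(-6 - -10\right) \left(-1\right) \left(4 + \left(-4\right)^{2}\right) = \left(-6 + 10\right) \left(-1\right) \left(4 + 16\right) = 4 \left(-1\right) 20 = \left(-4\right) 20 = -80$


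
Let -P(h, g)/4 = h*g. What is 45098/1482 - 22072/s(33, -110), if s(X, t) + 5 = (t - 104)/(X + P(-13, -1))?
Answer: -308068357/88179 ≈ -3493.7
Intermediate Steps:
P(h, g) = -4*g*h (P(h, g) = -4*h*g = -4*g*h)
s(X, t) = -5 + (-104 + t)/(-52 + X) (s(X, t) = -5 + (t - 104)/(X - 4*(-1)*(-13)) = -5 + (-104 + t)/(X - 52) = -5 + (-104 + t)/(-52 + X))
45098/1482 - 22072/s(33, -110) = 45098/1482 - 22072*(-52 + 33)/(156 - 110 - 5*33) = 45098*(1/1482) - 22072*(-19/(156 - 110 - 165)) = 22549/741 - 22072/((-1/19*(-119))) = 22549/741 - 22072/119/19 = 22549/741 - 22072*19/119 = 22549/741 - 419368/119 = -308068357/88179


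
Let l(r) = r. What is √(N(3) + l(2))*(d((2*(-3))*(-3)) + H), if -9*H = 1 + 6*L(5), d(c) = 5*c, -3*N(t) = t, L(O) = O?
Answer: 779/9 ≈ 86.556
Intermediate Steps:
N(t) = -t/3
H = -31/9 (H = -(1 + 6*5)/9 = -(1 + 30)/9 = -⅑*31 = -31/9 ≈ -3.4444)
√(N(3) + l(2))*(d((2*(-3))*(-3)) + H) = √(-⅓*3 + 2)*(5*((2*(-3))*(-3)) - 31/9) = √(-1 + 2)*(5*(-6*(-3)) - 31/9) = √1*(5*18 - 31/9) = 1*(90 - 31/9) = 1*(779/9) = 779/9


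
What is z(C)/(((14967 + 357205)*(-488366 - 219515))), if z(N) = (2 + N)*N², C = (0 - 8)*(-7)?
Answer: -45472/65863371883 ≈ -6.9040e-7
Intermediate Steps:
C = 56 (C = -8*(-7) = 56)
z(N) = N²*(2 + N)
z(C)/(((14967 + 357205)*(-488366 - 219515))) = (56²*(2 + 56))/(((14967 + 357205)*(-488366 - 219515))) = (3136*58)/((372172*(-707881))) = 181888/(-263453487532) = 181888*(-1/263453487532) = -45472/65863371883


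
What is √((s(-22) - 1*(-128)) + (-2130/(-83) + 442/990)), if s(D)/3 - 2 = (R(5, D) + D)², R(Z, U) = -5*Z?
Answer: √1272942845570/13695 ≈ 82.384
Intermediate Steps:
s(D) = 6 + 3*(-25 + D)² (s(D) = 6 + 3*(-5*5 + D)² = 6 + 3*(-25 + D)²)
√((s(-22) - 1*(-128)) + (-2130/(-83) + 442/990)) = √(((6 + 3*(-25 - 22)²) - 1*(-128)) + (-2130/(-83) + 442/990)) = √(((6 + 3*(-47)²) + 128) + (-2130*(-1/83) + 442*(1/990))) = √(((6 + 3*2209) + 128) + (2130/83 + 221/495)) = √(((6 + 6627) + 128) + 1072693/41085) = √((6633 + 128) + 1072693/41085) = √(6761 + 1072693/41085) = √(278848378/41085) = √1272942845570/13695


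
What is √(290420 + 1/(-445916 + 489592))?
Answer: √138500788033399/21838 ≈ 538.91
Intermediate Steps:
√(290420 + 1/(-445916 + 489592)) = √(290420 + 1/43676) = √(12684383921/43676) = √138500788033399/21838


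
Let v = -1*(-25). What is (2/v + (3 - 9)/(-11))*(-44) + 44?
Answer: 412/25 ≈ 16.480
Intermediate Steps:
v = 25
(2/v + (3 - 9)/(-11))*(-44) + 44 = (2/25 + (3 - 9)/(-11))*(-44) + 44 = (2*(1/25) - 6*(-1/11))*(-44) + 44 = (2/25 + 6/11)*(-44) + 44 = (172/275)*(-44) + 44 = -688/25 + 44 = 412/25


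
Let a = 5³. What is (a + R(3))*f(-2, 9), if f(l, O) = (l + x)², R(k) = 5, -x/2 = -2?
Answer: 520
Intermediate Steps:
x = 4 (x = -2*(-2) = 4)
a = 125
f(l, O) = (4 + l)² (f(l, O) = (l + 4)² = (4 + l)²)
(a + R(3))*f(-2, 9) = (125 + 5)*(4 - 2)² = 130*2² = 130*4 = 520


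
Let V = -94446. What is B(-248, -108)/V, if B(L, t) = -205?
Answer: 205/94446 ≈ 0.0021706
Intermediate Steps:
B(-248, -108)/V = -205/(-94446) = -205*(-1/94446) = 205/94446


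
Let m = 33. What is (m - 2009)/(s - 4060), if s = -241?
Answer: 1976/4301 ≈ 0.45943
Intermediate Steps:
(m - 2009)/(s - 4060) = (33 - 2009)/(-241 - 4060) = -1976/(-4301) = -1976*(-1/4301) = 1976/4301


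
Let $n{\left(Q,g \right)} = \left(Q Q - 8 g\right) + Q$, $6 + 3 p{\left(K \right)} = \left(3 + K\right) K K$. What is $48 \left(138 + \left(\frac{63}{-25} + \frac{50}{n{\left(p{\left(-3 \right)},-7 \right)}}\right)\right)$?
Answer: $\frac{4744704}{725} \approx 6544.4$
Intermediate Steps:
$p{\left(K \right)} = -2 + \frac{K^{2} \left(3 + K\right)}{3}$ ($p{\left(K \right)} = -2 + \frac{\left(3 + K\right) K K}{3} = -2 + \frac{K \left(3 + K\right) K}{3} = -2 + \frac{K^{2} \left(3 + K\right)}{3}$)
$n{\left(Q,g \right)} = Q + Q^{2} - 8 g$ ($n{\left(Q,g \right)} = \left(Q^{2} - 8 g\right) + Q = Q + Q^{2} - 8 g$)
$48 \left(138 + \left(\frac{63}{-25} + \frac{50}{n{\left(p{\left(-3 \right)},-7 \right)}}\right)\right) = 48 \left(138 + \left(\frac{63}{-25} + \frac{50}{\left(-2 + \left(-3\right)^{2} + \frac{\left(-3\right)^{3}}{3}\right) + \left(-2 + \left(-3\right)^{2} + \frac{\left(-3\right)^{3}}{3}\right)^{2} - -56}\right)\right) = 48 \left(138 + \left(63 \left(- \frac{1}{25}\right) + \frac{50}{\left(-2 + 9 + \frac{1}{3} \left(-27\right)\right) + \left(-2 + 9 + \frac{1}{3} \left(-27\right)\right)^{2} + 56}\right)\right) = 48 \left(138 - \left(\frac{63}{25} - \frac{50}{\left(-2 + 9 - 9\right) + \left(-2 + 9 - 9\right)^{2} + 56}\right)\right) = 48 \left(138 - \left(\frac{63}{25} - \frac{50}{-2 + \left(-2\right)^{2} + 56}\right)\right) = 48 \left(138 - \left(\frac{63}{25} - \frac{50}{-2 + 4 + 56}\right)\right) = 48 \left(138 - \left(\frac{63}{25} - \frac{50}{58}\right)\right) = 48 \left(138 + \left(- \frac{63}{25} + 50 \cdot \frac{1}{58}\right)\right) = 48 \left(138 + \left(- \frac{63}{25} + \frac{25}{29}\right)\right) = 48 \left(138 - \frac{1202}{725}\right) = 48 \cdot \frac{98848}{725} = \frac{4744704}{725}$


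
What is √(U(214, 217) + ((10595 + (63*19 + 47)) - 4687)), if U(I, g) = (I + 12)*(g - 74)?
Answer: √39470 ≈ 198.67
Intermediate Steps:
U(I, g) = (-74 + g)*(12 + I) (U(I, g) = (12 + I)*(-74 + g) = (-74 + g)*(12 + I))
√(U(214, 217) + ((10595 + (63*19 + 47)) - 4687)) = √((-888 - 74*214 + 12*217 + 214*217) + ((10595 + (63*19 + 47)) - 4687)) = √((-888 - 15836 + 2604 + 46438) + ((10595 + (1197 + 47)) - 4687)) = √(32318 + ((10595 + 1244) - 4687)) = √(32318 + (11839 - 4687)) = √(32318 + 7152) = √39470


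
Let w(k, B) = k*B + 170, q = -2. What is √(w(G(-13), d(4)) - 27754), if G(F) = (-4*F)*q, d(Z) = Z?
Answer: 20*I*√70 ≈ 167.33*I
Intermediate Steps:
G(F) = 8*F (G(F) = -4*F*(-2) = 8*F)
w(k, B) = 170 + B*k (w(k, B) = B*k + 170 = 170 + B*k)
√(w(G(-13), d(4)) - 27754) = √((170 + 4*(8*(-13))) - 27754) = √((170 + 4*(-104)) - 27754) = √((170 - 416) - 27754) = √(-246 - 27754) = √(-28000) = 20*I*√70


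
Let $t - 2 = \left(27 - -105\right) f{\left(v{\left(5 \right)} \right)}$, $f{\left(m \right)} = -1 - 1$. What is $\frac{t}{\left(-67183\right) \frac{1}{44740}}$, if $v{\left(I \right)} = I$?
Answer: $\frac{11721880}{67183} \approx 174.48$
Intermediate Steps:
$f{\left(m \right)} = -2$ ($f{\left(m \right)} = -1 - 1 = -2$)
$t = -262$ ($t = 2 + \left(27 - -105\right) \left(-2\right) = 2 + \left(27 + 105\right) \left(-2\right) = 2 + 132 \left(-2\right) = 2 - 264 = -262$)
$\frac{t}{\left(-67183\right) \frac{1}{44740}} = - \frac{262}{\left(-67183\right) \frac{1}{44740}} = - \frac{262}{- \frac{67183}{44740}} = \left(-262\right) \left(- \frac{44740}{67183}\right) = \frac{11721880}{67183}$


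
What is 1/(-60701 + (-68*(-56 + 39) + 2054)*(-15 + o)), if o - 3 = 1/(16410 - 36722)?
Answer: -10156/1007690081 ≈ -1.0078e-5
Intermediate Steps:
o = 60935/20312 (o = 3 + 1/(16410 - 36722) = 3 + 1/(-20312) = 3 - 1/20312 = 60935/20312 ≈ 3.0000)
1/(-60701 + (-68*(-56 + 39) + 2054)*(-15 + o)) = 1/(-60701 + (-68*(-56 + 39) + 2054)*(-15 + 60935/20312)) = 1/(-60701 + (-68*(-17) + 2054)*(-243745/20312)) = 1/(-60701 + (1156 + 2054)*(-243745/20312)) = 1/(-60701 + 3210*(-243745/20312)) = 1/(-60701 - 391210725/10156) = 1/(-1007690081/10156) = -10156/1007690081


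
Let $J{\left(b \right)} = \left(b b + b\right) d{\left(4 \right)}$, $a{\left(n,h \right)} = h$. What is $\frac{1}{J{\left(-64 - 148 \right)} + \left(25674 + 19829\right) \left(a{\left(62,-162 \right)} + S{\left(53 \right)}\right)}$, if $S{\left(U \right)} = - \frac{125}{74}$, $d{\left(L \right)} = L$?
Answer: $- \frac{74}{537937167} \approx -1.3756 \cdot 10^{-7}$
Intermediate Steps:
$S{\left(U \right)} = - \frac{125}{74}$ ($S{\left(U \right)} = \left(-125\right) \frac{1}{74} = - \frac{125}{74}$)
$J{\left(b \right)} = 4 b + 4 b^{2}$ ($J{\left(b \right)} = \left(b b + b\right) 4 = \left(b^{2} + b\right) 4 = \left(b + b^{2}\right) 4 = 4 b + 4 b^{2}$)
$\frac{1}{J{\left(-64 - 148 \right)} + \left(25674 + 19829\right) \left(a{\left(62,-162 \right)} + S{\left(53 \right)}\right)} = \frac{1}{4 \left(-64 - 148\right) \left(1 - 212\right) + \left(25674 + 19829\right) \left(-162 - \frac{125}{74}\right)} = \frac{1}{4 \left(-64 - 148\right) \left(1 - 212\right) + 45503 \left(- \frac{12113}{74}\right)} = \frac{1}{4 \left(-212\right) \left(1 - 212\right) - \frac{551177839}{74}} = \frac{1}{4 \left(-212\right) \left(-211\right) - \frac{551177839}{74}} = \frac{1}{178928 - \frac{551177839}{74}} = \frac{1}{- \frac{537937167}{74}} = - \frac{74}{537937167}$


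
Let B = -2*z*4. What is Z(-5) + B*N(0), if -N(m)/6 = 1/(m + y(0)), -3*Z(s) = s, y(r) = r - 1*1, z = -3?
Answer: 437/3 ≈ 145.67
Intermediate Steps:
y(r) = -1 + r (y(r) = r - 1 = -1 + r)
Z(s) = -s/3
B = 24 (B = -2*(-3)*4 = 6*4 = 24)
N(m) = -6/(-1 + m) (N(m) = -6/(m + (-1 + 0)) = -6/(m - 1) = -6/(-1 + m))
Z(-5) + B*N(0) = -⅓*(-5) + 24*(-6/(-1 + 0)) = 5/3 + 24*(-6/(-1)) = 5/3 + 24*(-6*(-1)) = 5/3 + 24*6 = 5/3 + 144 = 437/3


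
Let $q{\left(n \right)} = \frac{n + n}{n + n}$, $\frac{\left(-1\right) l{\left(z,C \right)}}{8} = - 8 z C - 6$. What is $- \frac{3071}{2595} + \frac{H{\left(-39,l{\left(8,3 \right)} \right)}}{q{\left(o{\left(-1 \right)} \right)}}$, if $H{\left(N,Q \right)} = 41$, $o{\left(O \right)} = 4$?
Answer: $\frac{103324}{2595} \approx 39.817$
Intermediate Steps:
$l{\left(z,C \right)} = 48 + 64 C z$ ($l{\left(z,C \right)} = - 8 \left(- 8 z C - 6\right) = - 8 \left(- 8 C z - 6\right) = - 8 \left(-6 - 8 C z\right) = 48 + 64 C z$)
$q{\left(n \right)} = 1$ ($q{\left(n \right)} = \frac{2 n}{2 n} = 2 n \frac{1}{2 n} = 1$)
$- \frac{3071}{2595} + \frac{H{\left(-39,l{\left(8,3 \right)} \right)}}{q{\left(o{\left(-1 \right)} \right)}} = - \frac{3071}{2595} + \frac{41}{1} = \left(-3071\right) \frac{1}{2595} + 41 \cdot 1 = - \frac{3071}{2595} + 41 = \frac{103324}{2595}$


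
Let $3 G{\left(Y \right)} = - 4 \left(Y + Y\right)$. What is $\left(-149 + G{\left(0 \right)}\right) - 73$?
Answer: $-222$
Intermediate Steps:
$G{\left(Y \right)} = - \frac{8 Y}{3}$ ($G{\left(Y \right)} = \frac{\left(-4\right) \left(Y + Y\right)}{3} = \frac{\left(-4\right) 2 Y}{3} = \frac{\left(-8\right) Y}{3} = - \frac{8 Y}{3}$)
$\left(-149 + G{\left(0 \right)}\right) - 73 = \left(-149 - 0\right) - 73 = \left(-149 + 0\right) - 73 = -149 - 73 = -222$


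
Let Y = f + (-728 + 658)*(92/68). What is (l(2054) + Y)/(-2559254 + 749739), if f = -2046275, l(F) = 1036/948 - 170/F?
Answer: 107182653181/94776967155 ≈ 1.1309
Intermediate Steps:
l(F) = 259/237 - 170/F (l(F) = 1036*(1/948) - 170/F = 259/237 - 170/F)
Y = -34788285/17 (Y = -2046275 + (-728 + 658)*(92/68) = -2046275 - 6440/68 = -2046275 - 70*23/17 = -2046275 - 1610/17 = -34788285/17 ≈ -2.0464e+6)
(l(2054) + Y)/(-2559254 + 749739) = ((259/237 - 170/2054) - 34788285/17)/(-2559254 + 749739) = ((259/237 - 170*1/2054) - 34788285/17)/(-1809515) = ((259/237 - 85/1027) - 34788285/17)*(-1/1809515) = (3112/3081 - 34788285/17)*(-1/1809515) = -107182653181/52377*(-1/1809515) = 107182653181/94776967155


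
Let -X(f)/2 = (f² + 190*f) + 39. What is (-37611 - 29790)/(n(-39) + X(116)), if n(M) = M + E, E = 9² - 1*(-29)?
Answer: 67401/70999 ≈ 0.94932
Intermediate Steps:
X(f) = -78 - 380*f - 2*f² (X(f) = -2*((f² + 190*f) + 39) = -2*(39 + f² + 190*f) = -78 - 380*f - 2*f²)
E = 110 (E = 81 + 29 = 110)
n(M) = 110 + M (n(M) = M + 110 = 110 + M)
(-37611 - 29790)/(n(-39) + X(116)) = (-37611 - 29790)/((110 - 39) + (-78 - 380*116 - 2*116²)) = -67401/(71 + (-78 - 44080 - 2*13456)) = -67401/(71 + (-78 - 44080 - 26912)) = -67401/(71 - 71070) = -67401/(-70999) = -67401*(-1/70999) = 67401/70999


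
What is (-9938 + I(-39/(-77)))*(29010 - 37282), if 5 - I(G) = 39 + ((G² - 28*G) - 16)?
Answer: 44327813872/539 ≈ 8.2241e+7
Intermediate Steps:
I(G) = -18 - G² + 28*G (I(G) = 5 - (39 + ((G² - 28*G) - 16)) = 5 - (39 + (-16 + G² - 28*G)) = 5 - (23 + G² - 28*G) = 5 + (-23 - G² + 28*G) = -18 - G² + 28*G)
(-9938 + I(-39/(-77)))*(29010 - 37282) = (-9938 + (-18 - (-39/(-77))² + 28*(-39/(-77))))*(29010 - 37282) = (-9938 + (-18 - (-39*(-1/77))² + 28*(-39*(-1/77))))*(-8272) = (-9938 + (-18 - (39/77)² + 28*(39/77)))*(-8272) = (-9938 + (-18 - 1*1521/5929 + 156/11))*(-8272) = (-9938 + (-18 - 1521/5929 + 156/11))*(-8272) = (-9938 - 24159/5929)*(-8272) = -58946561/5929*(-8272) = 44327813872/539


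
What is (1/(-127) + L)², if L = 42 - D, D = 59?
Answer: 4665600/16129 ≈ 289.27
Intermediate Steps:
L = -17 (L = 42 - 1*59 = 42 - 59 = -17)
(1/(-127) + L)² = (1/(-127) - 17)² = (-1/127 - 17)² = (-2160/127)² = 4665600/16129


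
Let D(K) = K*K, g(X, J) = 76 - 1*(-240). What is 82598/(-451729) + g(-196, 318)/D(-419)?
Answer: -14358241114/79305994969 ≈ -0.18105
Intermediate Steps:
g(X, J) = 316 (g(X, J) = 76 + 240 = 316)
D(K) = K²
82598/(-451729) + g(-196, 318)/D(-419) = 82598/(-451729) + 316/((-419)²) = 82598*(-1/451729) + 316/175561 = -82598/451729 + 316*(1/175561) = -82598/451729 + 316/175561 = -14358241114/79305994969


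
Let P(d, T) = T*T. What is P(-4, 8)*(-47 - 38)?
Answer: -5440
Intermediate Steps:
P(d, T) = T²
P(-4, 8)*(-47 - 38) = 8²*(-47 - 38) = 64*(-85) = -5440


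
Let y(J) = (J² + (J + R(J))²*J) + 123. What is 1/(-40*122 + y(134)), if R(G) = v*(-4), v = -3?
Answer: 1/2869543 ≈ 3.4849e-7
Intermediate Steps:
R(G) = 12 (R(G) = -3*(-4) = 12)
y(J) = 123 + J² + J*(12 + J)² (y(J) = (J² + (J + 12)²*J) + 123 = (J² + (12 + J)²*J) + 123 = (J² + J*(12 + J)²) + 123 = 123 + J² + J*(12 + J)²)
1/(-40*122 + y(134)) = 1/(-40*122 + (123 + 134² + 134*(12 + 134)²)) = 1/(-4880 + (123 + 17956 + 134*146²)) = 1/(-4880 + (123 + 17956 + 134*21316)) = 1/(-4880 + (123 + 17956 + 2856344)) = 1/(-4880 + 2874423) = 1/2869543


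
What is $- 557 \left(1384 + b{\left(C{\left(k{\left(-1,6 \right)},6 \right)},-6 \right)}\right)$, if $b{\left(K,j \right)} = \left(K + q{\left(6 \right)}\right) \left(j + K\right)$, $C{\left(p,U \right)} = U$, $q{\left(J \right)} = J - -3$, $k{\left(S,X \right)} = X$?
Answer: $-770888$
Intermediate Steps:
$q{\left(J \right)} = 3 + J$ ($q{\left(J \right)} = J + 3 = 3 + J$)
$b{\left(K,j \right)} = \left(9 + K\right) \left(K + j\right)$ ($b{\left(K,j \right)} = \left(K + \left(3 + 6\right)\right) \left(j + K\right) = \left(K + 9\right) \left(K + j\right) = \left(9 + K\right) \left(K + j\right)$)
$- 557 \left(1384 + b{\left(C{\left(k{\left(-1,6 \right)},6 \right)},-6 \right)}\right) = - 557 \left(1384 + \left(6^{2} + 9 \cdot 6 + 9 \left(-6\right) + 6 \left(-6\right)\right)\right) = - 557 \left(1384 + \left(36 + 54 - 54 - 36\right)\right) = - 557 \left(1384 + 0\right) = \left(-557\right) 1384 = -770888$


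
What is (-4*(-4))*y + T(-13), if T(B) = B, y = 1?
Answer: 3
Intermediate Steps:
(-4*(-4))*y + T(-13) = -4*(-4)*1 - 13 = 16*1 - 13 = 16 - 13 = 3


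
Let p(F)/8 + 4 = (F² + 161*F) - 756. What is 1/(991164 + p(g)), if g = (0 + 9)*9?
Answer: 1/1141900 ≈ 8.7573e-7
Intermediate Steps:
g = 81 (g = 9*9 = 81)
p(F) = -6080 + 8*F² + 1288*F (p(F) = -32 + 8*((F² + 161*F) - 756) = -32 + 8*(-756 + F² + 161*F) = -32 + (-6048 + 8*F² + 1288*F) = -6080 + 8*F² + 1288*F)
1/(991164 + p(g)) = 1/(991164 + (-6080 + 8*81² + 1288*81)) = 1/(991164 + (-6080 + 8*6561 + 104328)) = 1/(991164 + (-6080 + 52488 + 104328)) = 1/(991164 + 150736) = 1/1141900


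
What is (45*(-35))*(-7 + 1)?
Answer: 9450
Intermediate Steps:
(45*(-35))*(-7 + 1) = -1575*(-6) = 9450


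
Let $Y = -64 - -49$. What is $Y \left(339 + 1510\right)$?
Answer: $-27735$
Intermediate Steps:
$Y = -15$ ($Y = -64 + 49 = -15$)
$Y \left(339 + 1510\right) = - 15 \left(339 + 1510\right) = \left(-15\right) 1849 = -27735$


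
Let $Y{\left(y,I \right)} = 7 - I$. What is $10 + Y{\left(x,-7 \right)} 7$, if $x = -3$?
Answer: $108$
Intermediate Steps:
$10 + Y{\left(x,-7 \right)} 7 = 10 + \left(7 - -7\right) 7 = 10 + \left(7 + 7\right) 7 = 10 + 14 \cdot 7 = 10 + 98 = 108$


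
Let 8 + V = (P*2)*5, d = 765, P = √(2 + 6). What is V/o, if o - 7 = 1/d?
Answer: -1530/1339 + 3825*√2/1339 ≈ 2.8972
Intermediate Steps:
P = 2*√2 (P = √8 = 2*√2 ≈ 2.8284)
V = -8 + 20*√2 (V = -8 + ((2*√2)*2)*5 = -8 + (4*√2)*5 = -8 + 20*√2 ≈ 20.284)
o = 5356/765 (o = 7 + 1/765 = 5356/765 ≈ 7.0013)
V/o = (-8 + 20*√2)/(5356/765) = (-8 + 20*√2)*(765/5356) = -1530/1339 + 3825*√2/1339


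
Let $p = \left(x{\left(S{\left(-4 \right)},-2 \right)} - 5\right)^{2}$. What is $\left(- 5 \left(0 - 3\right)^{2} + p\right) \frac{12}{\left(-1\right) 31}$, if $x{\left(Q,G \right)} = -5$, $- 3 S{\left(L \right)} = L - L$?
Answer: $- \frac{660}{31} \approx -21.29$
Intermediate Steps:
$S{\left(L \right)} = 0$ ($S{\left(L \right)} = - \frac{L - L}{3} = \left(- \frac{1}{3}\right) 0 = 0$)
$p = 100$ ($p = \left(-5 - 5\right)^{2} = \left(-10\right)^{2} = 100$)
$\left(- 5 \left(0 - 3\right)^{2} + p\right) \frac{12}{\left(-1\right) 31} = \left(- 5 \left(0 - 3\right)^{2} + 100\right) \frac{12}{\left(-1\right) 31} = \left(- 5 \left(-3\right)^{2} + 100\right) \frac{12}{-31} = \left(\left(-5\right) 9 + 100\right) 12 \left(- \frac{1}{31}\right) = \left(-45 + 100\right) \left(- \frac{12}{31}\right) = 55 \left(- \frac{12}{31}\right) = - \frac{660}{31}$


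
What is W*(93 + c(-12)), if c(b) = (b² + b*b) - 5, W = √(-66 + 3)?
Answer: 1128*I*√7 ≈ 2984.4*I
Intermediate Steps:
W = 3*I*√7 (W = √(-63) = 3*I*√7 ≈ 7.9373*I)
c(b) = -5 + 2*b² (c(b) = (b² + b²) - 5 = 2*b² - 5 = -5 + 2*b²)
W*(93 + c(-12)) = (3*I*√7)*(93 + (-5 + 2*(-12)²)) = (3*I*√7)*(93 + (-5 + 2*144)) = (3*I*√7)*(93 + (-5 + 288)) = (3*I*√7)*(93 + 283) = (3*I*√7)*376 = 1128*I*√7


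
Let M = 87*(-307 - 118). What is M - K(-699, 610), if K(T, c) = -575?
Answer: -36400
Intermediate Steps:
M = -36975 (M = 87*(-425) = -36975)
M - K(-699, 610) = -36975 - 1*(-575) = -36975 + 575 = -36400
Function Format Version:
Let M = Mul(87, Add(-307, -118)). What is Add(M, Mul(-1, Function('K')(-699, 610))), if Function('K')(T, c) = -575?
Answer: -36400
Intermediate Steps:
M = -36975 (M = Mul(87, -425) = -36975)
Add(M, Mul(-1, Function('K')(-699, 610))) = Add(-36975, Mul(-1, -575)) = Add(-36975, 575) = -36400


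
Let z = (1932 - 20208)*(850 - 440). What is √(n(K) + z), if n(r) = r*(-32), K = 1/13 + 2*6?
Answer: 2*I*√316602338/13 ≈ 2737.4*I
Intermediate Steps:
K = 157/13 (K = 1/13 + 12 = 157/13 ≈ 12.077)
n(r) = -32*r
z = -7493160 (z = -18276*410 = -7493160)
√(n(K) + z) = √(-32*157/13 - 7493160) = √(-5024/13 - 7493160) = √(-97416104/13) = 2*I*√316602338/13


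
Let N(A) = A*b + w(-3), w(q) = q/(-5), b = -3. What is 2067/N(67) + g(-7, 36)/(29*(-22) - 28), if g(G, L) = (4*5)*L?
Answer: -140825/12358 ≈ -11.395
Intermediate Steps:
w(q) = -q/5 (w(q) = q*(-⅕) = -q/5)
g(G, L) = 20*L
N(A) = ⅗ - 3*A (N(A) = A*(-3) - ⅕*(-3) = -3*A + ⅗ = ⅗ - 3*A)
2067/N(67) + g(-7, 36)/(29*(-22) - 28) = 2067/(⅗ - 3*67) + (20*36)/(29*(-22) - 28) = 2067/(⅗ - 201) + 720/(-638 - 28) = 2067/(-1002/5) + 720/(-666) = 2067*(-5/1002) + 720*(-1/666) = -3445/334 - 40/37 = -140825/12358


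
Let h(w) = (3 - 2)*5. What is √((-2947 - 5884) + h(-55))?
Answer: I*√8826 ≈ 93.947*I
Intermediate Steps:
h(w) = 5 (h(w) = 1*5 = 5)
√((-2947 - 5884) + h(-55)) = √((-2947 - 5884) + 5) = √(-8831 + 5) = √(-8826) = I*√8826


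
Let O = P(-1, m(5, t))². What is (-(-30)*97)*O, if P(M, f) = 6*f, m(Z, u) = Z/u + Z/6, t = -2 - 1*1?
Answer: 72750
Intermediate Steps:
t = -3 (t = -2 - 1 = -3)
m(Z, u) = Z/6 + Z/u (m(Z, u) = Z/u + Z*(⅙) = Z/u + Z/6 = Z/6 + Z/u)
O = 25 (O = (6*((⅙)*5 + 5/(-3)))² = (6*(⅚ + 5*(-⅓)))² = (6*(⅚ - 5/3))² = (6*(-⅚))² = (-5)² = 25)
(-(-30)*97)*O = -(-30)*97*25 = -30*(-97)*25 = 2910*25 = 72750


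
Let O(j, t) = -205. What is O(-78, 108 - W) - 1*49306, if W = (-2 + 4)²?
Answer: -49511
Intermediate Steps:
W = 4 (W = 2² = 4)
O(-78, 108 - W) - 1*49306 = -205 - 1*49306 = -205 - 49306 = -49511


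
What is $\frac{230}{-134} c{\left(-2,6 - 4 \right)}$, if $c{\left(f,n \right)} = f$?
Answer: $\frac{230}{67} \approx 3.4328$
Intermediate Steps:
$\frac{230}{-134} c{\left(-2,6 - 4 \right)} = \frac{230}{-134} \left(-2\right) = 230 \left(- \frac{1}{134}\right) \left(-2\right) = \left(- \frac{115}{67}\right) \left(-2\right) = \frac{230}{67}$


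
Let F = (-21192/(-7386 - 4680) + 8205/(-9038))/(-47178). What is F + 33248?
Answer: 28509490715770231/857479870404 ≈ 33248.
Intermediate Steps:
F = -15421961/857479870404 (F = (-21192/(-12066) + 8205*(-1/9038))*(-1/47178) = (-21192*(-1/12066) - 8205/9038)*(-1/47178) = (3532/2011 - 8205/9038)*(-1/47178) = (15421961/18175418)*(-1/47178) = -15421961/857479870404 ≈ -1.7985e-5)
F + 33248 = -15421961/857479870404 + 33248 = 28509490715770231/857479870404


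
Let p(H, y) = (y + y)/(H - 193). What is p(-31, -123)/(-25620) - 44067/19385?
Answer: -8429999789/3708272960 ≈ -2.2733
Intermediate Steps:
p(H, y) = 2*y/(-193 + H) (p(H, y) = (2*y)/(-193 + H) = 2*y/(-193 + H))
p(-31, -123)/(-25620) - 44067/19385 = (2*(-123)/(-193 - 31))/(-25620) - 44067/19385 = (2*(-123)/(-224))*(-1/25620) - 44067*1/19385 = (2*(-123)*(-1/224))*(-1/25620) - 44067/19385 = (123/112)*(-1/25620) - 44067/19385 = -41/956480 - 44067/19385 = -8429999789/3708272960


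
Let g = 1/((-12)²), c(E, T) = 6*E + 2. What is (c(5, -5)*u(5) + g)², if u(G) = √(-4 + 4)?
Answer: 1/20736 ≈ 4.8225e-5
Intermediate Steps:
c(E, T) = 2 + 6*E
u(G) = 0 (u(G) = √0 = 0)
g = 1/144 ≈ 0.0069444
(c(5, -5)*u(5) + g)² = ((2 + 6*5)*0 + 1/144)² = ((2 + 30)*0 + 1/144)² = (32*0 + 1/144)² = (0 + 1/144)² = (1/144)² = 1/20736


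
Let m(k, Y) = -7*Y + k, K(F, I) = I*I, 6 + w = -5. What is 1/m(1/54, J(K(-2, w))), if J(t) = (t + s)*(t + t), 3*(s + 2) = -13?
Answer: -54/10489247 ≈ -5.1481e-6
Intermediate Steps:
s = -19/3 (s = -2 + (1/3)*(-13) = -2 - 13/3 = -19/3 ≈ -6.3333)
w = -11 (w = -6 - 5 = -11)
K(F, I) = I**2
J(t) = 2*t*(-19/3 + t) (J(t) = (t - 19/3)*(t + t) = (-19/3 + t)*(2*t) = 2*t*(-19/3 + t))
m(k, Y) = k - 7*Y
1/m(1/54, J(K(-2, w))) = 1/(1/54 - 14*(-11)**2*(-19 + 3*(-11)**2)/3) = 1/(1/54 - 14*121*(-19 + 3*121)/3) = 1/(1/54 - 14*121*(-19 + 363)/3) = 1/(1/54 - 14*121*344/3) = 1/(1/54 - 7*83248/3) = 1/(1/54 - 582736/3) = 1/(-10489247/54) = -54/10489247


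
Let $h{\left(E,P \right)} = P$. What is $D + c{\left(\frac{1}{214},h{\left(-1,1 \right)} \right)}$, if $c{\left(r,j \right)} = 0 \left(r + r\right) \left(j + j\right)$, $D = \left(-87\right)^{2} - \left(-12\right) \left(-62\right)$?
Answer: $6825$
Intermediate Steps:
$D = 6825$ ($D = 7569 - 744 = 6825$)
$c{\left(r,j \right)} = 0$ ($c{\left(r,j \right)} = 0 \cdot 2 r 2 j = 0 \cdot 4 j r = 0$)
$D + c{\left(\frac{1}{214},h{\left(-1,1 \right)} \right)} = 6825 + 0 = 6825$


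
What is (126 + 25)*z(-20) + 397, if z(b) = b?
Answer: -2623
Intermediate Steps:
(126 + 25)*z(-20) + 397 = (126 + 25)*(-20) + 397 = 151*(-20) + 397 = -3020 + 397 = -2623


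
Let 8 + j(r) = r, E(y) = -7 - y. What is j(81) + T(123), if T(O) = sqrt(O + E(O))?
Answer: 73 + I*sqrt(7) ≈ 73.0 + 2.6458*I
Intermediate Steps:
j(r) = -8 + r
T(O) = I*sqrt(7) (T(O) = sqrt(O + (-7 - O)) = sqrt(-7) = I*sqrt(7))
j(81) + T(123) = (-8 + 81) + I*sqrt(7) = 73 + I*sqrt(7)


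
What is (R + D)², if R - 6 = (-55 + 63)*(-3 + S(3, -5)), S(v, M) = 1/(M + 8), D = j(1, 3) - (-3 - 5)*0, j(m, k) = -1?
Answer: 2401/9 ≈ 266.78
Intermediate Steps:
D = -1 (D = -1 - (-3 - 5)*0 = -1 - (-8)*0 = -1 - 1*0 = -1 + 0 = -1)
S(v, M) = 1/(8 + M)
R = -46/3 (R = 6 + (-55 + 63)*(-3 + 1/(8 - 5)) = 6 + 8*(-3 + 1/3) = 6 + 8*(-3 + ⅓) = 6 + 8*(-8/3) = 6 - 64/3 = -46/3 ≈ -15.333)
(R + D)² = (-46/3 - 1)² = (-49/3)² = 2401/9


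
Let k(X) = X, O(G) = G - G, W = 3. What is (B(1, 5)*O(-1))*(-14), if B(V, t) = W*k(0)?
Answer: 0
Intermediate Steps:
O(G) = 0
B(V, t) = 0 (B(V, t) = 3*0 = 0)
(B(1, 5)*O(-1))*(-14) = (0*0)*(-14) = 0*(-14) = 0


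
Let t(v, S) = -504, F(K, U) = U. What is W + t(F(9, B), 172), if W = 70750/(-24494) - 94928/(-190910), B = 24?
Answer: -34822957121/68766905 ≈ -506.39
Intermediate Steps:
W = -164437001/68766905 (W = 70750*(-1/24494) - 94928*(-1/190910) = -35375/12247 + 2792/5615 = -164437001/68766905 ≈ -2.3912)
W + t(F(9, B), 172) = -164437001/68766905 - 504 = -34822957121/68766905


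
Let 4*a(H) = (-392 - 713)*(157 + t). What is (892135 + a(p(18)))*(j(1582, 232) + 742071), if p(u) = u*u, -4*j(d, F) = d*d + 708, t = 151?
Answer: 93789701650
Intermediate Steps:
j(d, F) = -177 - d²/4 (j(d, F) = -(d*d + 708)/4 = -(d² + 708)/4 = -(708 + d²)/4 = -177 - d²/4)
p(u) = u²
a(H) = -85085 (a(H) = ((-392 - 713)*(157 + 151))/4 = (-1105*308)/4 = (¼)*(-340340) = -85085)
(892135 + a(p(18)))*(j(1582, 232) + 742071) = (892135 - 85085)*((-177 - ¼*1582²) + 742071) = 807050*((-177 - ¼*2502724) + 742071) = 807050*((-177 - 625681) + 742071) = 807050*(-625858 + 742071) = 807050*116213 = 93789701650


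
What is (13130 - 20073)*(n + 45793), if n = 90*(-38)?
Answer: -294195739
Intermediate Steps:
n = -3420
(13130 - 20073)*(n + 45793) = (13130 - 20073)*(-3420 + 45793) = -6943*42373 = -294195739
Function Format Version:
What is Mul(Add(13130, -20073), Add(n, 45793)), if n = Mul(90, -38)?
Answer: -294195739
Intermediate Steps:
n = -3420
Mul(Add(13130, -20073), Add(n, 45793)) = Mul(Add(13130, -20073), Add(-3420, 45793)) = Mul(-6943, 42373) = -294195739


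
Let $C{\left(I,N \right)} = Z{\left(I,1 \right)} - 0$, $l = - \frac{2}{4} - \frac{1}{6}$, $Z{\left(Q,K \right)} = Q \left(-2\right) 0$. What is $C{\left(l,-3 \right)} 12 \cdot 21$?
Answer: $0$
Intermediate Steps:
$Z{\left(Q,K \right)} = 0$ ($Z{\left(Q,K \right)} = - 2 Q 0 = 0$)
$l = - \frac{2}{3}$ ($l = \left(-2\right) \frac{1}{4} - \frac{1}{6} = - \frac{1}{2} - \frac{1}{6} = - \frac{2}{3} \approx -0.66667$)
$C{\left(I,N \right)} = 0$ ($C{\left(I,N \right)} = 0 - 0 = 0 + 0 = 0$)
$C{\left(l,-3 \right)} 12 \cdot 21 = 0 \cdot 12 \cdot 21 = 0 \cdot 21 = 0$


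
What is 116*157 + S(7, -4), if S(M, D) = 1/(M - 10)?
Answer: 54635/3 ≈ 18212.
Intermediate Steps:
S(M, D) = 1/(-10 + M)
116*157 + S(7, -4) = 116*157 + 1/(-10 + 7) = 18212 + 1/(-3) = 18212 - ⅓ = 54635/3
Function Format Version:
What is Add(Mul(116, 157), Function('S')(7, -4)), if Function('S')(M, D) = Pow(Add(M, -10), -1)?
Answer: Rational(54635, 3) ≈ 18212.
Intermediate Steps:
Function('S')(M, D) = Pow(Add(-10, M), -1)
Add(Mul(116, 157), Function('S')(7, -4)) = Add(Mul(116, 157), Pow(Add(-10, 7), -1)) = Add(18212, Pow(-3, -1)) = Add(18212, Rational(-1, 3)) = Rational(54635, 3)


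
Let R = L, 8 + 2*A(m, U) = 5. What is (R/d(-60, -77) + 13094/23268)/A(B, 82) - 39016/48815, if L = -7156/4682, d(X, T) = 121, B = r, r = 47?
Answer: -281359310754101/241301708112465 ≈ -1.1660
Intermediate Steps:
B = 47
A(m, U) = -3/2 (A(m, U) = -4 + (½)*5 = -4 + 5/2 = -3/2)
L = -3578/2341 (L = -7156*1/4682 = -3578/2341 ≈ -1.5284)
R = -3578/2341 ≈ -1.5284
(R/d(-60, -77) + 13094/23268)/A(B, 82) - 39016/48815 = (-3578/2341/121 + 13094/23268)/(-3/2) - 39016/48815 = (-3578/2341*1/121 + 13094*(1/23268))*(-⅔) - 39016*1/48815 = (-3578/283261 + 6547/11634)*(-⅔) - 39016/48815 = (1812883315/3295458474)*(-⅔) - 39016/48815 = -1812883315/4943187711 - 39016/48815 = -281359310754101/241301708112465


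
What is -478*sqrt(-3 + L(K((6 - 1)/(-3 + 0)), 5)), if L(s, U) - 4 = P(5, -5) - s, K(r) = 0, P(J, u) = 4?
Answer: -478*sqrt(5) ≈ -1068.8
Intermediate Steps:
L(s, U) = 8 - s (L(s, U) = 4 + (4 - s) = 8 - s)
-478*sqrt(-3 + L(K((6 - 1)/(-3 + 0)), 5)) = -478*sqrt(-3 + (8 - 1*0)) = -478*sqrt(-3 + (8 + 0)) = -478*sqrt(-3 + 8) = -478*sqrt(5)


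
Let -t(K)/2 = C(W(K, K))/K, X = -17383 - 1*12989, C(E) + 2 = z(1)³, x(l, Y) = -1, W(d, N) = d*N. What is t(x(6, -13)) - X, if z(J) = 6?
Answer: 30800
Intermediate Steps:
W(d, N) = N*d
C(E) = 214 (C(E) = -2 + 6³ = -2 + 216 = 214)
X = -30372 (X = -17383 - 12989 = -30372)
t(K) = -428/K
t(x(6, -13)) - X = -428/(-1) - 1*(-30372) = -428*(-1) + 30372 = 428 + 30372 = 30800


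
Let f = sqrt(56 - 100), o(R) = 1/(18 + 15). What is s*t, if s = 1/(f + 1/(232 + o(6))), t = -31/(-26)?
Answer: 54777/469037390 - 139809163*I*sqrt(11)/2579705645 ≈ 0.00011679 - 0.17975*I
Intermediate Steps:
o(R) = 1/33
f = 2*I*sqrt(11) (f = sqrt(-44) = 2*I*sqrt(11) ≈ 6.6332*I)
t = 31/26 (t = -31*(-1/26) = 31/26 ≈ 1.1923)
s = 1/(33/7657 + 2*I*sqrt(11)) (s = 1/(2*I*sqrt(11) + 1/(232 + 1/33)) = 1/(2*I*sqrt(11) + 1/(7657/33)) = 1/(2*I*sqrt(11) + 33/7657) = 1/(33/7657 + 2*I*sqrt(11)) ≈ 9.79e-5 - 0.15076*I)
s*t = (22971/234518695 - 117259298*I*sqrt(11)/2579705645)*(31/26) = 54777/469037390 - 139809163*I*sqrt(11)/2579705645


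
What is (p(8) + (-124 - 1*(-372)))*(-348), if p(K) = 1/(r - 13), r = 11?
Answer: -86130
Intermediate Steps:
p(K) = -1/2 (p(K) = 1/(11 - 13) = 1/(-2) = -1/2)
(p(8) + (-124 - 1*(-372)))*(-348) = (-1/2 + (-124 - 1*(-372)))*(-348) = (-1/2 + (-124 + 372))*(-348) = (-1/2 + 248)*(-348) = (495/2)*(-348) = -86130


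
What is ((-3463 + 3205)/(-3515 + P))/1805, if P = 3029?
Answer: 43/146205 ≈ 0.00029411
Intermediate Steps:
((-3463 + 3205)/(-3515 + P))/1805 = ((-3463 + 3205)/(-3515 + 3029))/1805 = -258/(-486)*(1/1805) = -258*(-1/486)*(1/1805) = (43/81)*(1/1805) = 43/146205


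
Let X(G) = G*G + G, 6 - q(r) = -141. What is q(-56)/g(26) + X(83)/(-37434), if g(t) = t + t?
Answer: 856709/324428 ≈ 2.6407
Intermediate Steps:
q(r) = 147 (q(r) = 6 - 1*(-141) = 6 + 141 = 147)
g(t) = 2*t
X(G) = G + G² (X(G) = G² + G = G + G²)
q(-56)/g(26) + X(83)/(-37434) = 147/((2*26)) + (83*(1 + 83))/(-37434) = 147/52 + (83*84)*(-1/37434) = 147*(1/52) + 6972*(-1/37434) = 147/52 - 1162/6239 = 856709/324428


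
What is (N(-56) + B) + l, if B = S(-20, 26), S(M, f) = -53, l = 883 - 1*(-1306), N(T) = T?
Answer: 2080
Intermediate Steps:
l = 2189 (l = 883 + 1306 = 2189)
B = -53
(N(-56) + B) + l = (-56 - 53) + 2189 = -109 + 2189 = 2080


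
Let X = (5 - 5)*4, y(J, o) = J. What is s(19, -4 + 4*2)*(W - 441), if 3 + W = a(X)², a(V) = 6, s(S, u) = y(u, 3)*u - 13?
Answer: -1224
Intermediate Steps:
X = 0 (X = 0*4 = 0)
s(S, u) = -13 + u² (s(S, u) = u*u - 13 = u² - 13 = -13 + u²)
W = 33 (W = -3 + 6² = -3 + 36 = 33)
s(19, -4 + 4*2)*(W - 441) = (-13 + (-4 + 4*2)²)*(33 - 441) = (-13 + (-4 + 8)²)*(-408) = (-13 + 4²)*(-408) = (-13 + 16)*(-408) = 3*(-408) = -1224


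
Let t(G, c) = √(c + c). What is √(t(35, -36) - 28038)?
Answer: √(-28038 + 6*I*√2) ≈ 0.025 + 167.45*I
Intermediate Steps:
t(G, c) = √2*√c (t(G, c) = √(2*c) = √2*√c)
√(t(35, -36) - 28038) = √(√2*√(-36) - 28038) = √(√2*(6*I) - 28038) = √(6*I*√2 - 28038) = √(-28038 + 6*I*√2)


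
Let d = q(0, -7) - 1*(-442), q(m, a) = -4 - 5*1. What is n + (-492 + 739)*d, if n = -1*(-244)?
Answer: 107195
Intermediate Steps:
q(m, a) = -9 (q(m, a) = -4 - 5 = -9)
d = 433 (d = -9 - 1*(-442) = -9 + 442 = 433)
n = 244
n + (-492 + 739)*d = 244 + (-492 + 739)*433 = 244 + 247*433 = 244 + 106951 = 107195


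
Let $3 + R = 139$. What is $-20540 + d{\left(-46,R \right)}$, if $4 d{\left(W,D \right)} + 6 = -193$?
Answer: $- \frac{82359}{4} \approx -20590.0$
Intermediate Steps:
$R = 136$ ($R = -3 + 139 = 136$)
$d{\left(W,D \right)} = - \frac{199}{4}$ ($d{\left(W,D \right)} = - \frac{3}{2} + \frac{1}{4} \left(-193\right) = - \frac{3}{2} - \frac{193}{4} = - \frac{199}{4}$)
$-20540 + d{\left(-46,R \right)} = -20540 - \frac{199}{4} = - \frac{82359}{4}$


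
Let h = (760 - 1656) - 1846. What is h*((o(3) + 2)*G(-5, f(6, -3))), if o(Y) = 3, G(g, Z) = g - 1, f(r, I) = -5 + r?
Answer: 82260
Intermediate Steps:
G(g, Z) = -1 + g
h = -2742 (h = -896 - 1846 = -2742)
h*((o(3) + 2)*G(-5, f(6, -3))) = -2742*(3 + 2)*(-1 - 5) = -13710*(-6) = -2742*(-30) = 82260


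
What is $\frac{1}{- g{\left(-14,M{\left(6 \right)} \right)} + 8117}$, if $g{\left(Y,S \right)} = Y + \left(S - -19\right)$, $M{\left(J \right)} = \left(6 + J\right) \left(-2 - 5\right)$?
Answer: $\frac{1}{8196} \approx 0.00012201$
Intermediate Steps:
$M{\left(J \right)} = -42 - 7 J$ ($M{\left(J \right)} = \left(6 + J\right) \left(-7\right) = -42 - 7 J$)
$g{\left(Y,S \right)} = 19 + S + Y$ ($g{\left(Y,S \right)} = Y + \left(S + 19\right) = Y + \left(19 + S\right) = 19 + S + Y$)
$\frac{1}{- g{\left(-14,M{\left(6 \right)} \right)} + 8117} = \frac{1}{- (19 - 84 - 14) + 8117} = \frac{1}{\left(-1\right) \left(-79\right) + 8117} = \frac{1}{79 + 8117} = \frac{1}{8196}$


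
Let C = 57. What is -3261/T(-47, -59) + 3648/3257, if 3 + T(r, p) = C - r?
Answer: -10252629/328957 ≈ -31.167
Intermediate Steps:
T(r, p) = 54 - r (T(r, p) = -3 + (57 - r) = 54 - r)
-3261/T(-47, -59) + 3648/3257 = -3261/(54 - 1*(-47)) + 3648/3257 = -3261/(54 + 47) + 3648*(1/3257) = -3261/101 + 3648/3257 = -10252629/328957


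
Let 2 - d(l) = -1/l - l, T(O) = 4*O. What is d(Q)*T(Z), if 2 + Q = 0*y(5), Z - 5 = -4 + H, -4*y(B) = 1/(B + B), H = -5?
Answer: 8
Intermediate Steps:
y(B) = -1/(8*B) (y(B) = -1/(4*(B + B)) = -1/(2*B)/4 = -1/(8*B))
Z = -4 (Z = 5 + (-4 - 5) = 5 - 9 = -4)
Q = -2 (Q = -2 + 0*(-1/8/5) = -2 + 0*(-1/8*1/5) = -2 + 0*(-1/40) = -2 + 0 = -2)
d(l) = 2 + l + 1/l (d(l) = 2 - (-1/l - l) = 2 - (-l - 1/l) = 2 + (l + 1/l) = 2 + l + 1/l)
d(Q)*T(Z) = (2 - 2 + 1/(-2))*(4*(-4)) = (2 - 2 - 1/2)*(-16) = -1/2*(-16) = 8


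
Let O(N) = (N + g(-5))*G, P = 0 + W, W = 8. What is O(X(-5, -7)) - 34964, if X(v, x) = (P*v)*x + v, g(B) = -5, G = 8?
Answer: -32804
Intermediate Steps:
P = 8 (P = 0 + 8 = 8)
X(v, x) = v + 8*v*x (X(v, x) = (8*v)*x + v = 8*v*x + v = v + 8*v*x)
O(N) = -40 + 8*N (O(N) = (N - 5)*8 = (-5 + N)*8 = -40 + 8*N)
O(X(-5, -7)) - 34964 = (-40 + 8*(-5*(1 + 8*(-7)))) - 34964 = (-40 + 8*(-5*(1 - 56))) - 34964 = (-40 + 8*(-5*(-55))) - 34964 = (-40 + 8*275) - 34964 = (-40 + 2200) - 34964 = 2160 - 34964 = -32804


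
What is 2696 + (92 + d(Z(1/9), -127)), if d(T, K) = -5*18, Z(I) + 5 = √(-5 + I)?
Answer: 2698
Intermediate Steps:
Z(I) = -5 + √(-5 + I)
d(T, K) = -90
2696 + (92 + d(Z(1/9), -127)) = 2696 + (92 - 90) = 2696 + 2 = 2698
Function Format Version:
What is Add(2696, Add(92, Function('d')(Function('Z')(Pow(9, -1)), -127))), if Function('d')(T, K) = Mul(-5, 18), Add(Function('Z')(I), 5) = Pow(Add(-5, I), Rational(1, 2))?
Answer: 2698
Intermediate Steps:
Function('Z')(I) = Add(-5, Pow(Add(-5, I), Rational(1, 2)))
Function('d')(T, K) = -90
Add(2696, Add(92, Function('d')(Function('Z')(Pow(9, -1)), -127))) = Add(2696, Add(92, -90)) = Add(2696, 2) = 2698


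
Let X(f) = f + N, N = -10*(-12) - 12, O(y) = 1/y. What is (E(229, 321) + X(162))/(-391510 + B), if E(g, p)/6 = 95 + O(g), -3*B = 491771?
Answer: -577098/381582929 ≈ -0.0015124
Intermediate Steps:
B = -491771/3 (B = -1/3*491771 = -491771/3 ≈ -1.6392e+5)
N = 108 (N = 120 - 12 = 108)
X(f) = 108 + f (X(f) = f + 108 = 108 + f)
E(g, p) = 570 + 6/g (E(g, p) = 6*(95 + 1/g) = 570 + 6/g)
(E(229, 321) + X(162))/(-391510 + B) = ((570 + 6/229) + (108 + 162))/(-391510 - 491771/3) = ((570 + 6*(1/229)) + 270)/(-1666301/3) = ((570 + 6/229) + 270)*(-3/1666301) = (130536/229 + 270)*(-3/1666301) = (192366/229)*(-3/1666301) = -577098/381582929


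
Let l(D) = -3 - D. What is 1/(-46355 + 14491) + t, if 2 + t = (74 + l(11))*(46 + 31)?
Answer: 147147951/31864 ≈ 4618.0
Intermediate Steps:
t = 4618 (t = -2 + (74 + (-3 - 1*11))*(46 + 31) = -2 + (74 + (-3 - 11))*77 = -2 + (74 - 14)*77 = -2 + 60*77 = -2 + 4620 = 4618)
1/(-46355 + 14491) + t = 1/(-46355 + 14491) + 4618 = 1/(-31864) + 4618 = -1/31864 + 4618 = 147147951/31864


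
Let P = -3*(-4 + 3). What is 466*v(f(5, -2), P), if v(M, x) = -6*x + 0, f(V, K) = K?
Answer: -8388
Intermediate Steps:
P = 3 (P = -3*(-1) = 3)
v(M, x) = -6*x
466*v(f(5, -2), P) = 466*(-6*3) = 466*(-18) = -8388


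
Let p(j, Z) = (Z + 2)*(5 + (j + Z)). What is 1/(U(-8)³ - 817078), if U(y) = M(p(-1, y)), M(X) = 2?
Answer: -1/817070 ≈ -1.2239e-6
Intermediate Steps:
p(j, Z) = (2 + Z)*(5 + Z + j) (p(j, Z) = (2 + Z)*(5 + (Z + j)) = (2 + Z)*(5 + Z + j))
U(y) = 2
1/(U(-8)³ - 817078) = 1/(2³ - 817078) = 1/(8 - 817078) = 1/(-817070) = -1/817070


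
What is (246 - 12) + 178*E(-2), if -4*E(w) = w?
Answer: 323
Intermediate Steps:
E(w) = -w/4
(246 - 12) + 178*E(-2) = (246 - 12) + 178*(-¼*(-2)) = 234 + 178*(½) = 234 + 89 = 323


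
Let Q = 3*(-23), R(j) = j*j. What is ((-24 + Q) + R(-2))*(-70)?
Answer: 6230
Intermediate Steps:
R(j) = j**2
Q = -69
((-24 + Q) + R(-2))*(-70) = ((-24 - 69) + (-2)**2)*(-70) = (-93 + 4)*(-70) = -89*(-70) = 6230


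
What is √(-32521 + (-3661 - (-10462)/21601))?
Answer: 2*I*√4220602757230/21601 ≈ 190.21*I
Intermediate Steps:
√(-32521 + (-3661 - (-10462)/21601)) = √(-32521 + (-3661 - 1*(-10462/21601))) = √(-32521 + (-3661 + 10462/21601)) = √(-32521 - 79070799/21601) = √(-781556920/21601) = 2*I*√4220602757230/21601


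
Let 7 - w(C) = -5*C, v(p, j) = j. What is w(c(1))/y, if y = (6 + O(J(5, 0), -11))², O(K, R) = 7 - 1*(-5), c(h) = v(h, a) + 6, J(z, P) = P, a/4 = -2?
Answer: -1/108 ≈ -0.0092593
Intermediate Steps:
a = -8 (a = 4*(-2) = -8)
c(h) = -2 (c(h) = -8 + 6 = -2)
O(K, R) = 12 (O(K, R) = 7 + 5 = 12)
w(C) = 7 + 5*C (w(C) = 7 - (-5)*C = 7 + 5*C)
y = 324 (y = (6 + 12)² = 18² = 324)
w(c(1))/y = (7 + 5*(-2))/324 = (7 - 10)*(1/324) = -3*1/324 = -1/108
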